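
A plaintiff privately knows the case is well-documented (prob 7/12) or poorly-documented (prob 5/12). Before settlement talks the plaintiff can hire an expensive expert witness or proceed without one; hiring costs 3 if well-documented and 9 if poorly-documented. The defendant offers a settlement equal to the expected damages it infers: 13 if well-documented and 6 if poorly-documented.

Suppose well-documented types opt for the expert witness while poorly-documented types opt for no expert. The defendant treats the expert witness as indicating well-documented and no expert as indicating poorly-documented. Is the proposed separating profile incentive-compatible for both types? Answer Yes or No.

Under these beliefs, the expert witness earns settlement 13 and no expert earns settlement 6.
well-documented: the expert witness nets 13 − 3 = 10; no expert nets 6. well-documented prefers the expert witness.
poorly-documented: the expert witness nets 13 − 9 = 4; no expert nets 6. poorly-documented prefers no expert.
Neither type deviates, so the separating profile is an equilibrium.

Yes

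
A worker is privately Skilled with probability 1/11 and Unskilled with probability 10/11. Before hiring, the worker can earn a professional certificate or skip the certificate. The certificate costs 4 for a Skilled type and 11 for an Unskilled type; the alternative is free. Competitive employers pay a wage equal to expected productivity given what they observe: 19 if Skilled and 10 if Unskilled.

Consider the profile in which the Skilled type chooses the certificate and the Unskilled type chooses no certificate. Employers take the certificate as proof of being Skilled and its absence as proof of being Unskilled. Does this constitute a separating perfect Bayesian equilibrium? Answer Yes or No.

Yes

Under these beliefs, the certificate earns wage 19 and no certificate earns wage 10.
Skilled: the certificate nets 19 − 4 = 15; no certificate nets 10. Skilled prefers the certificate.
Unskilled: the certificate nets 19 − 11 = 8; no certificate nets 10. Unskilled prefers no certificate.
Neither type deviates, so the separating profile is an equilibrium.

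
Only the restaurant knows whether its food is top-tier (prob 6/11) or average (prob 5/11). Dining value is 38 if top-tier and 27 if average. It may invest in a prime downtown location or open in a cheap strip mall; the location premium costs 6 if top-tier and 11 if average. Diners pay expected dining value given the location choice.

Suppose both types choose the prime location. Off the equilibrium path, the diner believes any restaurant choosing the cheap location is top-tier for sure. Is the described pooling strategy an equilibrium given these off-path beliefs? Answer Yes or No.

On path, the diner holds the prior and pays 6/11·38 + 5/11·27 = 33. Off path (the cheap location), believing top-tier, it pays 38.
top-tier: the prime location nets 33 − 6 = 27; the cheap location nets 38. top-tier would deviate.
average: the prime location nets 33 − 11 = 22; the cheap location nets 38. average would deviate.
A type deviates, so pooling fails.

No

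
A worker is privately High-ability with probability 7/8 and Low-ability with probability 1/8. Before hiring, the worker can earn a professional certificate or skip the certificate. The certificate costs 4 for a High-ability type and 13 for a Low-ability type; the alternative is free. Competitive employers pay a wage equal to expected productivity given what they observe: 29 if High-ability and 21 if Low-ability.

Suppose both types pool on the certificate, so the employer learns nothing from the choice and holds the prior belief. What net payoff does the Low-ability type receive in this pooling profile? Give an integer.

15

Pooled wage = 7/8·29 + 1/8·21 = 28.
Low-ability pays cost 13 for the certificate, so net payoff = 28 − 13 = 15.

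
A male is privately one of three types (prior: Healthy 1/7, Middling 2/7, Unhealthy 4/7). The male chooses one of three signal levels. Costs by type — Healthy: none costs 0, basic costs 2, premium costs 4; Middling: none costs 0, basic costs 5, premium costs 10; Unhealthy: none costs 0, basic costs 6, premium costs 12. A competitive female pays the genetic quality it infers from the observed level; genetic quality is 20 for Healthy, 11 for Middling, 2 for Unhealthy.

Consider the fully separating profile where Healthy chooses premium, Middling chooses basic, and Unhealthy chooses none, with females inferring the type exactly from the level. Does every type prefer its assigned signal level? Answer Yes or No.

No

Separating mating payoffs: premium → 20, basic → 11, none → 2.
Healthy (assigned premium): none: 2 − 0 = 2; basic: 11 − 2 = 9; premium: 20 − 4 = 16. Healthy stays.
Middling (assigned basic): none: 2 − 0 = 2; basic: 11 − 5 = 6; premium: 20 − 10 = 10. Middling prefers premium.
Unhealthy (assigned none): none: 2 − 0 = 2; basic: 11 − 6 = 5; premium: 20 − 12 = 8. Unhealthy prefers premium.
At least one type deviates; the separating profile fails.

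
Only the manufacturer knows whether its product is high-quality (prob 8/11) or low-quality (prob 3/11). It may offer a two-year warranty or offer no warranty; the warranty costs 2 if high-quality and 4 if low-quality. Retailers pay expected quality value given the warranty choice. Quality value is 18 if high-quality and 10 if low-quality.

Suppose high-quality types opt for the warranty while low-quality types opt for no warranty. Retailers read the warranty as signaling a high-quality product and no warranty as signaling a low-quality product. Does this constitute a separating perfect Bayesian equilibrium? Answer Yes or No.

No

Under these beliefs, the warranty earns price 18 and no warranty earns price 10.
high-quality: the warranty nets 18 − 2 = 16; no warranty nets 10. high-quality prefers the warranty.
low-quality: the warranty nets 18 − 4 = 14; no warranty nets 10. low-quality would deviate to the warranty.
low-quality has a profitable deviation, so the profile is not an equilibrium.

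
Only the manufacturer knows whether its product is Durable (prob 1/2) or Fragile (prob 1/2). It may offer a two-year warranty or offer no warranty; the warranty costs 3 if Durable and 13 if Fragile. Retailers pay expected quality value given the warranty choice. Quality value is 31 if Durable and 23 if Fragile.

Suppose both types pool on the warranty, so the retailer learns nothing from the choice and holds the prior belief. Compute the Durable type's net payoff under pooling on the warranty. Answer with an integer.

Pooled price = 1/2·31 + 1/2·23 = 27.
Durable pays cost 3 for the warranty, so net payoff = 27 − 3 = 24.

24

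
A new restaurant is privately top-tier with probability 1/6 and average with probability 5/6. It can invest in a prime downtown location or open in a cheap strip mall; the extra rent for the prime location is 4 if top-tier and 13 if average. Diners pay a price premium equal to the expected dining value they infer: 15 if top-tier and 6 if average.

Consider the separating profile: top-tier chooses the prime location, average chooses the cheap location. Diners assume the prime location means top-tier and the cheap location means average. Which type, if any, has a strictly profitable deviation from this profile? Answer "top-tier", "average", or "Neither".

The prime location pays 15; the cheap location pays 6.
top-tier: assigned the prime location, nets 15 − 4 = 11; deviating to the cheap location nets 6.
average: assigned the cheap location, nets 6; deviating to the prime location nets 15 − 13 = 2.
Both types strictly prefer their assigned action; no profitable deviation.

Neither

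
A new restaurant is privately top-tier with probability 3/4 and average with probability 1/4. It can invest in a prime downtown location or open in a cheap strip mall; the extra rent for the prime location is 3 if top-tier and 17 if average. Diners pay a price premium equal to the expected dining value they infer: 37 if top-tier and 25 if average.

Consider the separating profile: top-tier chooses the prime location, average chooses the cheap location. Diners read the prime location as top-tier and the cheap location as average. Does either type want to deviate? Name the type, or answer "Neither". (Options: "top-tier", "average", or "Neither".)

The prime location pays 37; the cheap location pays 25.
top-tier: assigned the prime location, nets 37 − 3 = 34; deviating to the cheap location nets 25.
average: assigned the cheap location, nets 25; deviating to the prime location nets 37 − 17 = 20.
Both types strictly prefer their assigned action; no profitable deviation.

Neither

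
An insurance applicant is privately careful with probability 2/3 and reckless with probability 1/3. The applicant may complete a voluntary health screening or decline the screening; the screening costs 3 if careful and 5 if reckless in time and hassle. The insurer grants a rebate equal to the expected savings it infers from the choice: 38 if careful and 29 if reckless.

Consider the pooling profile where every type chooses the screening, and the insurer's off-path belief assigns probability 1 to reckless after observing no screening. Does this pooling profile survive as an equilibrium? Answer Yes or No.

Yes

On path, the insurer holds the prior and pays 2/3·38 + 1/3·29 = 35. Off path (no screening), believing reckless, it pays 29.
careful: the screening nets 35 − 3 = 32; no screening nets 29. careful stays.
reckless: the screening nets 35 − 5 = 30; no screening nets 29. reckless stays.
No type deviates, so pooling is sustained.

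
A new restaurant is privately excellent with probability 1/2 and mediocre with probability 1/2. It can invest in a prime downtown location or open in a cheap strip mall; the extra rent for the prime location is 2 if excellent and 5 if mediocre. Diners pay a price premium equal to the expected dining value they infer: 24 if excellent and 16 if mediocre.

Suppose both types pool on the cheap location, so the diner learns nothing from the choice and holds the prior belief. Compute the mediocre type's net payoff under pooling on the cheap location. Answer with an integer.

Pooled price premium = 1/2·24 + 1/2·16 = 20.
mediocre pays no cost for the cheap location, so net payoff = 20.

20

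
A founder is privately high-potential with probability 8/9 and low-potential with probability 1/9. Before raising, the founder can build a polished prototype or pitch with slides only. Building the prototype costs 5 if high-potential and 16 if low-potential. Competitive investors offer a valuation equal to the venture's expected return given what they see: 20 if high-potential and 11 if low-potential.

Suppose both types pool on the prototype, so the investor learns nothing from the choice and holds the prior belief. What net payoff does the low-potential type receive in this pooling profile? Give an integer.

3

Pooled valuation = 8/9·20 + 1/9·11 = 19.
low-potential pays cost 16 for the prototype, so net payoff = 19 − 16 = 3.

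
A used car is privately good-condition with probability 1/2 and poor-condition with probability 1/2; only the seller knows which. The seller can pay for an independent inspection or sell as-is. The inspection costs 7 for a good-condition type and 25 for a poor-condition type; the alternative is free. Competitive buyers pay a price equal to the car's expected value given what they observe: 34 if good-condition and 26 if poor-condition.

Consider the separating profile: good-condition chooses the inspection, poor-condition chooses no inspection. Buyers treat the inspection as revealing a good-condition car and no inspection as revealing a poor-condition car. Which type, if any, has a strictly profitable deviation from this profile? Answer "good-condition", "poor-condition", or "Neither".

The inspection pays 34; no inspection pays 26.
good-condition: assigned the inspection, nets 34 − 7 = 27; deviating to no inspection nets 26.
poor-condition: assigned no inspection, nets 26; deviating to the inspection nets 34 − 25 = 9.
Both types strictly prefer their assigned action; no profitable deviation.

Neither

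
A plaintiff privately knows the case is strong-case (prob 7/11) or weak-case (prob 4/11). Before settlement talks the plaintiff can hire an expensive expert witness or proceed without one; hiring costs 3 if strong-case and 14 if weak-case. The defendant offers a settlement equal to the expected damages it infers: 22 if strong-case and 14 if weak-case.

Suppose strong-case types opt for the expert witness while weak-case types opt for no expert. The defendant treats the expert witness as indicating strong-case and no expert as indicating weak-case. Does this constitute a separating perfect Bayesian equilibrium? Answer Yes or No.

Under these beliefs, the expert witness earns settlement 22 and no expert earns settlement 14.
strong-case: the expert witness nets 22 − 3 = 19; no expert nets 14. strong-case prefers the expert witness.
weak-case: the expert witness nets 22 − 14 = 8; no expert nets 14. weak-case prefers no expert.
Neither type deviates, so the separating profile is an equilibrium.

Yes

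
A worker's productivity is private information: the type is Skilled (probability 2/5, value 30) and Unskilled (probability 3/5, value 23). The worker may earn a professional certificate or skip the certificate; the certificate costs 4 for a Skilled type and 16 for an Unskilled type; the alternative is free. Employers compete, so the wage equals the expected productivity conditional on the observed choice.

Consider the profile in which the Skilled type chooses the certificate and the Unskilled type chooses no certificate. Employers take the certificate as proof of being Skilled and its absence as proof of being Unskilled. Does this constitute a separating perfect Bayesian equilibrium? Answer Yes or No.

Under these beliefs, the certificate earns wage 30 and no certificate earns wage 23.
Skilled: the certificate nets 30 − 4 = 26; no certificate nets 23. Skilled prefers the certificate.
Unskilled: the certificate nets 30 − 16 = 14; no certificate nets 23. Unskilled prefers no certificate.
Neither type deviates, so the separating profile is an equilibrium.

Yes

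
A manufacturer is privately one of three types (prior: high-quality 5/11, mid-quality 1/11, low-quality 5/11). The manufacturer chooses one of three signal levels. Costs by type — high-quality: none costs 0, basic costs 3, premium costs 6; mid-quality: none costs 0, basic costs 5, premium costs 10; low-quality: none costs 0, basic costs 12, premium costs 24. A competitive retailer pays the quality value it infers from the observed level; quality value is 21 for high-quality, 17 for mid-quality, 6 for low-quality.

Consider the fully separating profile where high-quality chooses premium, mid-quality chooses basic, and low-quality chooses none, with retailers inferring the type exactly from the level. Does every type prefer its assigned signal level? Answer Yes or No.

Yes

Separating prices: premium → 21, basic → 17, none → 6.
high-quality (assigned premium): none: 6 − 0 = 6; basic: 17 − 3 = 14; premium: 21 − 6 = 15. high-quality stays.
mid-quality (assigned basic): none: 6 − 0 = 6; basic: 17 − 5 = 12; premium: 21 − 10 = 11. mid-quality stays.
low-quality (assigned none): none: 6 − 0 = 6; basic: 17 − 12 = 5; premium: 21 − 24 = -3. low-quality stays.
Every type prefers its assigned level; separation holds.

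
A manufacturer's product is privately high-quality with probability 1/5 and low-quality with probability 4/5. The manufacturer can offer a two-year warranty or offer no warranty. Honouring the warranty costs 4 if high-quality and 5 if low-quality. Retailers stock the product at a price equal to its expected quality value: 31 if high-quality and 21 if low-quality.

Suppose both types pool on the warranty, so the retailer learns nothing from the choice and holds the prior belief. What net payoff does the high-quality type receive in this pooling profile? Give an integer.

Pooled price = 1/5·31 + 4/5·21 = 23.
high-quality pays cost 4 for the warranty, so net payoff = 23 − 4 = 19.

19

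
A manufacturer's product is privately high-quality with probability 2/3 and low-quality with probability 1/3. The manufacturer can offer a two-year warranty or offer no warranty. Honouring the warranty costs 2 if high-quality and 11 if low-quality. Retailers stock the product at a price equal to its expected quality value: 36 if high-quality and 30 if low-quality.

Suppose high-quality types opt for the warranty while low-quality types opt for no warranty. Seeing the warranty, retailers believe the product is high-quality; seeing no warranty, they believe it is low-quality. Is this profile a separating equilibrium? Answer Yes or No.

Yes

Under these beliefs, the warranty earns price 36 and no warranty earns price 30.
high-quality: the warranty nets 36 − 2 = 34; no warranty nets 30. high-quality prefers the warranty.
low-quality: the warranty nets 36 − 11 = 25; no warranty nets 30. low-quality prefers no warranty.
Neither type deviates, so the separating profile is an equilibrium.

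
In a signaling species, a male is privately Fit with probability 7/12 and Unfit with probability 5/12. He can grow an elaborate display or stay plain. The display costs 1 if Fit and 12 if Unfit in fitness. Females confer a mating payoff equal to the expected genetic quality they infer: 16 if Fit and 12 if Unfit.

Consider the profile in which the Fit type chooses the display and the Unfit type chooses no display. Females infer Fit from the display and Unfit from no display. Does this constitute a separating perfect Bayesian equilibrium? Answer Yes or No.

Yes

Under these beliefs, the display earns mating payoff 16 and no display earns mating payoff 12.
Fit: the display nets 16 − 1 = 15; no display nets 12. Fit prefers the display.
Unfit: the display nets 16 − 12 = 4; no display nets 12. Unfit prefers no display.
Neither type deviates, so the separating profile is an equilibrium.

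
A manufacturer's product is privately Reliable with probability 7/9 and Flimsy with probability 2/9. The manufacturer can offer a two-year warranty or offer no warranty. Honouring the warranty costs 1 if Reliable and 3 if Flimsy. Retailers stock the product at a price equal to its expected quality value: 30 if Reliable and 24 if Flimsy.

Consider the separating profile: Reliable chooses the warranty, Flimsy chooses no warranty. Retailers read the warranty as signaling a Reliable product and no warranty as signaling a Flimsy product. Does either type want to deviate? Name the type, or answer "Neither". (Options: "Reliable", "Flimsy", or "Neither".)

Flimsy

The warranty pays 30; no warranty pays 24.
Reliable: assigned the warranty, nets 30 − 1 = 29; deviating to no warranty nets 24.
Flimsy: assigned no warranty, nets 24; deviating to the warranty nets 30 − 3 = 27.
The Flimsy type gains 3 by deviating.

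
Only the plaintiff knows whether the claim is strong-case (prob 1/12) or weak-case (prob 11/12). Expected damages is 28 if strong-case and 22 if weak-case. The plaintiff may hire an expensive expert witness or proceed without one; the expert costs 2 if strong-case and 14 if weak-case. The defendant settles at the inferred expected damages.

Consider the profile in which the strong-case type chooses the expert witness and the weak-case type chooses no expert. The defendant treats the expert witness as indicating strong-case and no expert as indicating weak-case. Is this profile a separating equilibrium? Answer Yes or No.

Yes

Under these beliefs, the expert witness earns settlement 28 and no expert earns settlement 22.
strong-case: the expert witness nets 28 − 2 = 26; no expert nets 22. strong-case prefers the expert witness.
weak-case: the expert witness nets 28 − 14 = 14; no expert nets 22. weak-case prefers no expert.
Neither type deviates, so the separating profile is an equilibrium.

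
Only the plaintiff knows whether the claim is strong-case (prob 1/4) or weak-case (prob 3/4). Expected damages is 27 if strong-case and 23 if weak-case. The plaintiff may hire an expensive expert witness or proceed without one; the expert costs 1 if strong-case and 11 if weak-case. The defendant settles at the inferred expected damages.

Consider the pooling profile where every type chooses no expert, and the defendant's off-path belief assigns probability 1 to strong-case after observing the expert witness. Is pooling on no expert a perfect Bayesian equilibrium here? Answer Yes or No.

On path, the defendant holds the prior and pays 1/4·27 + 3/4·23 = 24. Off path (the expert witness), believing strong-case, it pays 27.
strong-case: no expert nets 24; the expert witness nets 27 − 1 = 26. strong-case would deviate.
weak-case: no expert nets 24; the expert witness nets 27 − 11 = 16. weak-case stays.
A type deviates, so pooling fails.

No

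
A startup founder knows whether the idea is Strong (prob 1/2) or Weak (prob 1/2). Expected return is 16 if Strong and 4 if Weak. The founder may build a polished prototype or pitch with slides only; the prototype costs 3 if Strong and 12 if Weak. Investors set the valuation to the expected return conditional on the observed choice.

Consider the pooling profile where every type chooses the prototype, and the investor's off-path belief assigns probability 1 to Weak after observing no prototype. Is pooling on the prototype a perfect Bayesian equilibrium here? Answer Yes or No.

No

On path, the investor holds the prior and pays 1/2·16 + 1/2·4 = 10. Off path (no prototype), believing Weak, it pays 4.
Strong: the prototype nets 10 − 3 = 7; no prototype nets 4. Strong stays.
Weak: the prototype nets 10 − 12 = -2; no prototype nets 4. Weak would deviate.
A type deviates, so pooling fails.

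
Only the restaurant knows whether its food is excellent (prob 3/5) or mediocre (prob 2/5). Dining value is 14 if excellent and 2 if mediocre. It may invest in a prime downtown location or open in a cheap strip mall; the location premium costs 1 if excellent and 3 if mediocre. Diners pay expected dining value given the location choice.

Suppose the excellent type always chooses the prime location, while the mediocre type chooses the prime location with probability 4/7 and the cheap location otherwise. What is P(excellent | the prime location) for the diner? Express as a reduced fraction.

21/29

P(the prime location) = (3/5)·1 + (2/5)·(4/7) = 29/35.
By Bayes' rule, P(excellent | the prime location) = (3/5) / (29/35) = 21/29.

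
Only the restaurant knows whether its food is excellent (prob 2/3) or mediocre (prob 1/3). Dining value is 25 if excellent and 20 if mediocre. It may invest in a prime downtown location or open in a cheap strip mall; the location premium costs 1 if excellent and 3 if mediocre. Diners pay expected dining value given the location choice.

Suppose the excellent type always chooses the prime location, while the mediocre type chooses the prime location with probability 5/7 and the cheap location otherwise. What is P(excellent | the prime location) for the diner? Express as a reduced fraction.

14/19

P(the prime location) = (2/3)·1 + (1/3)·(5/7) = 19/21.
By Bayes' rule, P(excellent | the prime location) = (2/3) / (19/21) = 14/19.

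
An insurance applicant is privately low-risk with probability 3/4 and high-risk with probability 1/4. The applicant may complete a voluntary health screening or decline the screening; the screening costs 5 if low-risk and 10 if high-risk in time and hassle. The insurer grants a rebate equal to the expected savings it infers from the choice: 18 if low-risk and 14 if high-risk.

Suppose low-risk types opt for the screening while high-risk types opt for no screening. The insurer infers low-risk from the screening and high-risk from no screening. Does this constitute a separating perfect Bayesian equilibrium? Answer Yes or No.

No

Under these beliefs, the screening earns rebate 18 and no screening earns rebate 14.
low-risk: the screening nets 18 − 5 = 13; no screening nets 14. low-risk would deviate to no screening.
high-risk: the screening nets 18 − 10 = 8; no screening nets 14. high-risk prefers no screening.
low-risk has a profitable deviation, so the profile is not an equilibrium.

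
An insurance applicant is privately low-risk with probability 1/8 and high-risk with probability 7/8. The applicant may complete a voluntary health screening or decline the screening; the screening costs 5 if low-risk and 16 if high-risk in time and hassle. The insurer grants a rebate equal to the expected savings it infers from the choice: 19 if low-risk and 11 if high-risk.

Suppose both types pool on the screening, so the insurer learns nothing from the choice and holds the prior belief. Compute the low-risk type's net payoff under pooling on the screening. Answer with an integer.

7

Pooled rebate = 1/8·19 + 7/8·11 = 12.
low-risk pays cost 5 for the screening, so net payoff = 12 − 5 = 7.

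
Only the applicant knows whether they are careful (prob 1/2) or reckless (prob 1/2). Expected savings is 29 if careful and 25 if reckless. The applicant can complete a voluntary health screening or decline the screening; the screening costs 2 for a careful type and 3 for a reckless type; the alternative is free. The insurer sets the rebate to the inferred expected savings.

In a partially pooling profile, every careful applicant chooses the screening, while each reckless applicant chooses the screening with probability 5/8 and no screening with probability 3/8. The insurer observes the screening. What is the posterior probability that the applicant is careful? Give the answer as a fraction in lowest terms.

8/13

P(the screening) = (1/2)·1 + (1/2)·(5/8) = 13/16.
By Bayes' rule, P(careful | the screening) = (1/2) / (13/16) = 8/13.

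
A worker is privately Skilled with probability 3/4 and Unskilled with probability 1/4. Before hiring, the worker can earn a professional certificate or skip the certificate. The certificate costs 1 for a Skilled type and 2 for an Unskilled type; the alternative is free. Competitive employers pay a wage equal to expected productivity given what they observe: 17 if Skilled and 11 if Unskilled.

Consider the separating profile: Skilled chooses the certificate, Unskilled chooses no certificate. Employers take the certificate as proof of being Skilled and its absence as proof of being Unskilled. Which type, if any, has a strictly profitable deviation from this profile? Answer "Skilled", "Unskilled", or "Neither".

The certificate pays 17; no certificate pays 11.
Skilled: assigned the certificate, nets 17 − 1 = 16; deviating to no certificate nets 11.
Unskilled: assigned no certificate, nets 11; deviating to the certificate nets 17 − 2 = 15.
The Unskilled type gains 4 by deviating.

Unskilled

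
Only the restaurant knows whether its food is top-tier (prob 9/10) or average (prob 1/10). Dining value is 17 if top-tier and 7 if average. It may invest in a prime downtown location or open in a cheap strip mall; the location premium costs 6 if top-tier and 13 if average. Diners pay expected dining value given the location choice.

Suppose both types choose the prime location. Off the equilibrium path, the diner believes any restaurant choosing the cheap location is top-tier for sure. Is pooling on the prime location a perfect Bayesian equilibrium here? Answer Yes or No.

No

On path, the diner holds the prior and pays 9/10·17 + 1/10·7 = 16. Off path (the cheap location), believing top-tier, it pays 17.
top-tier: the prime location nets 16 − 6 = 10; the cheap location nets 17. top-tier would deviate.
average: the prime location nets 16 − 13 = 3; the cheap location nets 17. average would deviate.
A type deviates, so pooling fails.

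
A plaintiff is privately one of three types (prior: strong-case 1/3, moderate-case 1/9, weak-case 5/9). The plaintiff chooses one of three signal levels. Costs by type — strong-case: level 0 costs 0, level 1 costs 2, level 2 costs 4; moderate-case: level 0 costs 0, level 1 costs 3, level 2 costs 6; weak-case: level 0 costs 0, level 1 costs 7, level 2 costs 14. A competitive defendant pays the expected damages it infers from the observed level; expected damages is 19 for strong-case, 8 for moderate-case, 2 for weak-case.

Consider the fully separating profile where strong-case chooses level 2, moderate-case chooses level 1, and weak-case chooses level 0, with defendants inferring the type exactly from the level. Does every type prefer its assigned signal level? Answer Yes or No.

No

Separating settlements: level 2 → 19, level 1 → 8, level 0 → 2.
strong-case (assigned level 2): level 0: 2 − 0 = 2; level 1: 8 − 2 = 6; level 2: 19 − 4 = 15. strong-case stays.
moderate-case (assigned level 1): level 0: 2 − 0 = 2; level 1: 8 − 3 = 5; level 2: 19 − 6 = 13. moderate-case prefers level 2.
weak-case (assigned level 0): level 0: 2 − 0 = 2; level 1: 8 − 7 = 1; level 2: 19 − 14 = 5. weak-case prefers level 2.
At least one type deviates; the separating profile fails.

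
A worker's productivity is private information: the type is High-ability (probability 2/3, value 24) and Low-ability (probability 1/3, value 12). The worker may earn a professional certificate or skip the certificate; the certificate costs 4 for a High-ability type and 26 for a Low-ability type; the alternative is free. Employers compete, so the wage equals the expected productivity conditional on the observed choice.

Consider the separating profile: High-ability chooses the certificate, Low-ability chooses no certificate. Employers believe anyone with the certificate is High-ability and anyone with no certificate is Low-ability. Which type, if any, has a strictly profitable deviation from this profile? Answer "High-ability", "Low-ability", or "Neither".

Neither

The certificate pays 24; no certificate pays 12.
High-ability: assigned the certificate, nets 24 − 4 = 20; deviating to no certificate nets 12.
Low-ability: assigned no certificate, nets 12; deviating to the certificate nets 24 − 26 = -2.
Both types strictly prefer their assigned action; no profitable deviation.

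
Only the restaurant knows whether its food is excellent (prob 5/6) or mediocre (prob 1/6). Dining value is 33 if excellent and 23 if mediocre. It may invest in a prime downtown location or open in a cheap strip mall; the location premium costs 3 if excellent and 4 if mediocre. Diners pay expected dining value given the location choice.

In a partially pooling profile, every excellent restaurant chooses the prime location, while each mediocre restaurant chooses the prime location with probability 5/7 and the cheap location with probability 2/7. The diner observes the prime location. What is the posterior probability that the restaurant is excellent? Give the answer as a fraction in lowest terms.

7/8

P(the prime location) = (5/6)·1 + (1/6)·(5/7) = 20/21.
By Bayes' rule, P(excellent | the prime location) = (5/6) / (20/21) = 7/8.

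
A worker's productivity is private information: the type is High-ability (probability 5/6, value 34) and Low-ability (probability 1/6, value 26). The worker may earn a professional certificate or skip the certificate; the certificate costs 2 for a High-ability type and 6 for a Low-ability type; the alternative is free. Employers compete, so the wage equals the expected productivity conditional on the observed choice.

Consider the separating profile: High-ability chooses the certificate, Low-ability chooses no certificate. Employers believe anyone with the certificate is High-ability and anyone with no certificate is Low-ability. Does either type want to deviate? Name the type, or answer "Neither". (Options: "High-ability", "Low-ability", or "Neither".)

The certificate pays 34; no certificate pays 26.
High-ability: assigned the certificate, nets 34 − 2 = 32; deviating to no certificate nets 26.
Low-ability: assigned no certificate, nets 26; deviating to the certificate nets 34 − 6 = 28.
The Low-ability type gains 2 by deviating.

Low-ability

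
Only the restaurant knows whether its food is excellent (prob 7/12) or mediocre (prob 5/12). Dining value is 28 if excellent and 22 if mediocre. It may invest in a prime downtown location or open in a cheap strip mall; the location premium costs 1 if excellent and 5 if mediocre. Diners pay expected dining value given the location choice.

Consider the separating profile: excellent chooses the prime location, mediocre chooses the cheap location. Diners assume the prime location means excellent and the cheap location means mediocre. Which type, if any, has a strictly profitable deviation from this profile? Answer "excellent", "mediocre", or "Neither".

The prime location pays 28; the cheap location pays 22.
excellent: assigned the prime location, nets 28 − 1 = 27; deviating to the cheap location nets 22.
mediocre: assigned the cheap location, nets 22; deviating to the prime location nets 28 − 5 = 23.
The mediocre type gains 1 by deviating.

mediocre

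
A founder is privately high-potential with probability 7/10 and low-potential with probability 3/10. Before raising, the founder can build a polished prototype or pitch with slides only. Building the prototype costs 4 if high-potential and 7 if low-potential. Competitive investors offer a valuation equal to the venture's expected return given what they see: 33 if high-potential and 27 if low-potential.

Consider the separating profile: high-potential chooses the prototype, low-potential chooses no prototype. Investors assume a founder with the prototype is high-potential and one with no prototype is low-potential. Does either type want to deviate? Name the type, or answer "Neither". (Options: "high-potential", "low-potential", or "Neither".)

The prototype pays 33; no prototype pays 27.
high-potential: assigned the prototype, nets 33 − 4 = 29; deviating to no prototype nets 27.
low-potential: assigned no prototype, nets 27; deviating to the prototype nets 33 − 7 = 26.
Both types strictly prefer their assigned action; no profitable deviation.

Neither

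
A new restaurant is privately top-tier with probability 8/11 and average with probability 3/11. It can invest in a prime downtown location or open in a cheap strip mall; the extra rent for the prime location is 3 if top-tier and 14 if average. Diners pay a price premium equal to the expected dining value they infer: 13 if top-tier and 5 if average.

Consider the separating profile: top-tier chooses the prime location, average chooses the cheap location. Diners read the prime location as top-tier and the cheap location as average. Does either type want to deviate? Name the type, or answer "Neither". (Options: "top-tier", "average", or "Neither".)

Neither

The prime location pays 13; the cheap location pays 5.
top-tier: assigned the prime location, nets 13 − 3 = 10; deviating to the cheap location nets 5.
average: assigned the cheap location, nets 5; deviating to the prime location nets 13 − 14 = -1.
Both types strictly prefer their assigned action; no profitable deviation.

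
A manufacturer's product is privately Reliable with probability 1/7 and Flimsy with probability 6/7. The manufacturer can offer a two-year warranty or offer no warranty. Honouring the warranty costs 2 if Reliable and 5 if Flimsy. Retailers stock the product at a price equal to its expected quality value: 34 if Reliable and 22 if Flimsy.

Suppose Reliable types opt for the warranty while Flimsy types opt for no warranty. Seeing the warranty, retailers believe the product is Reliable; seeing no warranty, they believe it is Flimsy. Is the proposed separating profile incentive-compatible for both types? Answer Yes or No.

No

Under these beliefs, the warranty earns price 34 and no warranty earns price 22.
Reliable: the warranty nets 34 − 2 = 32; no warranty nets 22. Reliable prefers the warranty.
Flimsy: the warranty nets 34 − 5 = 29; no warranty nets 22. Flimsy would deviate to the warranty.
Flimsy has a profitable deviation, so the profile is not an equilibrium.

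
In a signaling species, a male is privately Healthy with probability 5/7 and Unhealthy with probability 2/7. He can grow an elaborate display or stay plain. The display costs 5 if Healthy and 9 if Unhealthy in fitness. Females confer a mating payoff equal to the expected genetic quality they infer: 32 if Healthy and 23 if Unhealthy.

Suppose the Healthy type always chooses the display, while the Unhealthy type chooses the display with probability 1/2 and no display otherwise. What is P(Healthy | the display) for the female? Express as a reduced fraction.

P(the display) = (5/7)·1 + (2/7)·(1/2) = 6/7.
By Bayes' rule, P(Healthy | the display) = (5/7) / (6/7) = 5/6.

5/6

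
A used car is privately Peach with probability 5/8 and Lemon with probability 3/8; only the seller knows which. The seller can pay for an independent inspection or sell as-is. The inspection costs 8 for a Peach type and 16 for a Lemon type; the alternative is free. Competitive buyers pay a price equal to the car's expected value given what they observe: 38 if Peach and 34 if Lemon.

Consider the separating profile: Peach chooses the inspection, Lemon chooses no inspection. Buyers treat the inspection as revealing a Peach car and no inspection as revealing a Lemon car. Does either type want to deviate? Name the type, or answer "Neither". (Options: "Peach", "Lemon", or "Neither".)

The inspection pays 38; no inspection pays 34.
Peach: assigned the inspection, nets 38 − 8 = 30; deviating to no inspection nets 34.
Lemon: assigned no inspection, nets 34; deviating to the inspection nets 38 − 16 = 22.
The Peach type gains 4 by deviating.

Peach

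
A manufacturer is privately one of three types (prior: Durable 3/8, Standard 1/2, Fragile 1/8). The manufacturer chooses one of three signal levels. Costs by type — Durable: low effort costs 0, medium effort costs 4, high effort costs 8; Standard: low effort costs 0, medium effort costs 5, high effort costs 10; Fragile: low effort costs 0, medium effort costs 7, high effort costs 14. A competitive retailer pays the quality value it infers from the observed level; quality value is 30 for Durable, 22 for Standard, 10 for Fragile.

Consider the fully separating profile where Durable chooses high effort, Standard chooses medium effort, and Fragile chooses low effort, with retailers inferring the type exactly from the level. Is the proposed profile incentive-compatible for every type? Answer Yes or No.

No

Separating prices: high effort → 30, medium effort → 22, low effort → 10.
Durable (assigned high effort): low effort: 10 − 0 = 10; medium effort: 22 − 4 = 18; high effort: 30 − 8 = 22. Durable stays.
Standard (assigned medium effort): low effort: 10 − 0 = 10; medium effort: 22 − 5 = 17; high effort: 30 − 10 = 20. Standard prefers high effort.
Fragile (assigned low effort): low effort: 10 − 0 = 10; medium effort: 22 − 7 = 15; high effort: 30 − 14 = 16. Fragile prefers high effort.
At least one type deviates; the separating profile fails.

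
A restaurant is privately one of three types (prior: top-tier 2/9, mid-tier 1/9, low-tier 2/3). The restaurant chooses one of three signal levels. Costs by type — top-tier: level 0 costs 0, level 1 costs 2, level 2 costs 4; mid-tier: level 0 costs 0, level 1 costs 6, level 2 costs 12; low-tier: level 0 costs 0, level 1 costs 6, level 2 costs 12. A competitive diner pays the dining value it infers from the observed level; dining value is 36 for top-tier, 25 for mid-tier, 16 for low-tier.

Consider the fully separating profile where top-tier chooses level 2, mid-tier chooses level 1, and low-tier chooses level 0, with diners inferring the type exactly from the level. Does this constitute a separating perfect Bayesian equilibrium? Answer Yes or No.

Separating price premiums: level 2 → 36, level 1 → 25, level 0 → 16.
top-tier (assigned level 2): level 0: 16 − 0 = 16; level 1: 25 − 2 = 23; level 2: 36 − 4 = 32. top-tier stays.
mid-tier (assigned level 1): level 0: 16 − 0 = 16; level 1: 25 − 6 = 19; level 2: 36 − 12 = 24. mid-tier prefers level 2.
low-tier (assigned level 0): level 0: 16 − 0 = 16; level 1: 25 − 6 = 19; level 2: 36 − 12 = 24. low-tier prefers level 2.
At least one type deviates; the separating profile fails.

No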